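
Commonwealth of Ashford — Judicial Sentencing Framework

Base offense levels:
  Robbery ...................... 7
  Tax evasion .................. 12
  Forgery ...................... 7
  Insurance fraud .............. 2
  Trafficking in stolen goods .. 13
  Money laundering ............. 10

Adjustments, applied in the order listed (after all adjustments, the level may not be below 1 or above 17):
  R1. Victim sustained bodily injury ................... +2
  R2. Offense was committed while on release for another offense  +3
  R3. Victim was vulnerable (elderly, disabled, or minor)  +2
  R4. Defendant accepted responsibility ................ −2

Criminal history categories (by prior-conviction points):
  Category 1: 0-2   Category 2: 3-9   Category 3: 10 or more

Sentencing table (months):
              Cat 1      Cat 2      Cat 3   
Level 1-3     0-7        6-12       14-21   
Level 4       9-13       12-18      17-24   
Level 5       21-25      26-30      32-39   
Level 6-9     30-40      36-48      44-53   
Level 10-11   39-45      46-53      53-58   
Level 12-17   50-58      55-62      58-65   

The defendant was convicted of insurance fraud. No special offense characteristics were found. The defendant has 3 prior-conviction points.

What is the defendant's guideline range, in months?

Base offense level for insurance fraud: 2.
Final offense level: 2.
Criminal history: 3 prior points → Category 2 (3-9).
Level 2 falls in the 1-3 band.
Grid: Level 1-3 × Category 2 = 6-12 months.

6-12 months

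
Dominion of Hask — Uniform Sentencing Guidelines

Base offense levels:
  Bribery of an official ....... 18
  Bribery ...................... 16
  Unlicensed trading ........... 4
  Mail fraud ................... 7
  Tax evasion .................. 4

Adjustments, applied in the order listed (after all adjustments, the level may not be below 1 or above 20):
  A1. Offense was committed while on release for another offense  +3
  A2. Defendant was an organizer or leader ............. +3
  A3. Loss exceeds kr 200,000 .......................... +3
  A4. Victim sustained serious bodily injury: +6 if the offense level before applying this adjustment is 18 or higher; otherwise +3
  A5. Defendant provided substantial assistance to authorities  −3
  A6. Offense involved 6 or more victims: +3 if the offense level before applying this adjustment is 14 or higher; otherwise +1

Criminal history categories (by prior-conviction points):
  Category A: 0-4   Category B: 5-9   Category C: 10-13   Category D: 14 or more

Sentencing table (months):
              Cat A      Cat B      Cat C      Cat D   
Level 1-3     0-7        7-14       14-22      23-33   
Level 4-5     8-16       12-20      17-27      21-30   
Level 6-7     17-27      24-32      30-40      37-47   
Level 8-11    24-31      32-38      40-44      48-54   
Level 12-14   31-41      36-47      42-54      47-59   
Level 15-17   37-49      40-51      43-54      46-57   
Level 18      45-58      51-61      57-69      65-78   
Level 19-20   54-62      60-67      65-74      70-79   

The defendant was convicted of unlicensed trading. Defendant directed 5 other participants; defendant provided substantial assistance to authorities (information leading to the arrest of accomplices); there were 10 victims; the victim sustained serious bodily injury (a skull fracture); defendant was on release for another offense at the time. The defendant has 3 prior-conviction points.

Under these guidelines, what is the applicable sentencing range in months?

24-31 months

Base offense level for unlicensed trading: 4.
A1 applies: 4 + 3 = 7.
A2 applies: 7 + 3 = 10.
A3 does not apply.
A4 applies (level before this adjustment is 10 < 18, so +3): 10 + 3 = 13.
A5 applies: 13 − 3 = 10.
A6 applies (level before this adjustment is 10 < 14, so +1): 10 + 1 = 11.
Final offense level: 11.
Criminal history: 3 prior points → Category A (0-4).
Level 11 falls in the 8-11 band.
Grid: Level 8-11 × Category A = 24-31 months.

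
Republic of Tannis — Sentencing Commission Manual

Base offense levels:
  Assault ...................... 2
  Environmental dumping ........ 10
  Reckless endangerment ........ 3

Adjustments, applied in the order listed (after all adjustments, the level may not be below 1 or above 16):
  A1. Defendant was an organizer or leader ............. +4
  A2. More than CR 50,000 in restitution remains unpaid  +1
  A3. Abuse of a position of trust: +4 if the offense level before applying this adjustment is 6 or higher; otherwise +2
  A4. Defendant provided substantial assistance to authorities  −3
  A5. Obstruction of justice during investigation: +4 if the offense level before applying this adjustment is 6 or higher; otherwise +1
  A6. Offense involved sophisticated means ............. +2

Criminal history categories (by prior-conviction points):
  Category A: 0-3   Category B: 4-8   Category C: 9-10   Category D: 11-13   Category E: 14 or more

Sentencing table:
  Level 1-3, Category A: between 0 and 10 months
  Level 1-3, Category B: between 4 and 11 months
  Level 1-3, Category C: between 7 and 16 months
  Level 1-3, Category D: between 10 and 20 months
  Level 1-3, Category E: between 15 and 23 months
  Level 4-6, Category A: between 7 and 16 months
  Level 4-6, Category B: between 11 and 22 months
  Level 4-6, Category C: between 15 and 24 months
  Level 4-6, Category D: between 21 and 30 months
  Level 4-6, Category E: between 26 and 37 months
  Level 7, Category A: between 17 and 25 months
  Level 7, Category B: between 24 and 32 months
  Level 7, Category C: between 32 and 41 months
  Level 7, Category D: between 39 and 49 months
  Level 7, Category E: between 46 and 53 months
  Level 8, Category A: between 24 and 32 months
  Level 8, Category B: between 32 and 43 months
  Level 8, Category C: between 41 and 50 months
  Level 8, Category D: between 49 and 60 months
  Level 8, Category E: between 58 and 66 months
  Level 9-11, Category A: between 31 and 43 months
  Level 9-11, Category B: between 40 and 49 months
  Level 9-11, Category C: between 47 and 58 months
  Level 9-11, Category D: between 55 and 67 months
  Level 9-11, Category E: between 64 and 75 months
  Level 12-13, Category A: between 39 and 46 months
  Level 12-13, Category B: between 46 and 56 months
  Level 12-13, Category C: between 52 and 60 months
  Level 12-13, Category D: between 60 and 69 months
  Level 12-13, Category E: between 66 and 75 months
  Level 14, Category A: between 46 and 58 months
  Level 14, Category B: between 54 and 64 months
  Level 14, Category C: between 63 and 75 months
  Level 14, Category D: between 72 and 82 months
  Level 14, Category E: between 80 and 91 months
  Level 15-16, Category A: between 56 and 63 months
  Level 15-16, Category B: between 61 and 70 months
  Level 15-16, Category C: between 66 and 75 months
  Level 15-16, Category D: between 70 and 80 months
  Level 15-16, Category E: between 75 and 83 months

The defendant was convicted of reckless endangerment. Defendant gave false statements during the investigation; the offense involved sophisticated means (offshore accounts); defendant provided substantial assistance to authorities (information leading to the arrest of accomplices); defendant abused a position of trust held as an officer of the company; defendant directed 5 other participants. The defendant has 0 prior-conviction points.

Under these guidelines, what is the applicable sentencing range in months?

Base offense level for reckless endangerment: 3.
A1 applies: 3 + 4 = 7.
A2 does not apply.
A3 applies (level before this adjustment is 7 ≥ 6, so +4): 7 + 4 = 11.
A4 applies: 11 − 3 = 8.
A5 applies (level before this adjustment is 8 ≥ 6, so +4): 8 + 4 = 12.
A6 applies: 12 + 2 = 14.
Final offense level: 14.
Criminal history: 0 prior points → Category A (0-3).
Level 14 falls in the 14 band.
Grid: Level 14 × Category A = 46-58 months.

46-58 months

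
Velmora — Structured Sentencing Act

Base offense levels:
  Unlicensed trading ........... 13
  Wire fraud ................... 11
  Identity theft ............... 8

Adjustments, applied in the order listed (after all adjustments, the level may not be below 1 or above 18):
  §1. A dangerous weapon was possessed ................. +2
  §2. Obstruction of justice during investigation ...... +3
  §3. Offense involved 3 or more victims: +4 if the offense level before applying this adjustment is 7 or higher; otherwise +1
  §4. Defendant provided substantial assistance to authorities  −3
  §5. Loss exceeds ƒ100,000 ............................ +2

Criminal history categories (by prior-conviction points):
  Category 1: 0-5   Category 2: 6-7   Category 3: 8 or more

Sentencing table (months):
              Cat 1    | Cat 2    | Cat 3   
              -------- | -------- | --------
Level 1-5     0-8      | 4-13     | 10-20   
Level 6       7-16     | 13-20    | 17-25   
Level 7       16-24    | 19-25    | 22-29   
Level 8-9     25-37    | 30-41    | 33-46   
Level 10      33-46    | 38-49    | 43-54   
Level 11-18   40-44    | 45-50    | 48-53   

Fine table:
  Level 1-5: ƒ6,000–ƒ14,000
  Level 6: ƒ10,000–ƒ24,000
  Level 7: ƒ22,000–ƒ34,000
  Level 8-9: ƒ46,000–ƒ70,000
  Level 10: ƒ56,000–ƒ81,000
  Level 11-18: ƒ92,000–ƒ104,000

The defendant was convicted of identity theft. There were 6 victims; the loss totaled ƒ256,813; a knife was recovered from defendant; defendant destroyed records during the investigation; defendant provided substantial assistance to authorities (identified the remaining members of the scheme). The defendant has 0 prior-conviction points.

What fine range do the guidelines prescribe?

ƒ92,000–ƒ104,000

Base offense level for identity theft: 8.
§1 applies: 8 + 2 = 10.
§2 applies: 10 + 3 = 13.
§3 applies (level before this adjustment is 13 ≥ 7, so +4): 13 + 4 = 17.
§4 applies: 17 − 3 = 14.
§5 applies: 14 + 2 = 16.
Final offense level: 16.
Level 16 falls in the 11-18 band.
Fine table: Level 11-18 → ƒ92,000–ƒ104,000.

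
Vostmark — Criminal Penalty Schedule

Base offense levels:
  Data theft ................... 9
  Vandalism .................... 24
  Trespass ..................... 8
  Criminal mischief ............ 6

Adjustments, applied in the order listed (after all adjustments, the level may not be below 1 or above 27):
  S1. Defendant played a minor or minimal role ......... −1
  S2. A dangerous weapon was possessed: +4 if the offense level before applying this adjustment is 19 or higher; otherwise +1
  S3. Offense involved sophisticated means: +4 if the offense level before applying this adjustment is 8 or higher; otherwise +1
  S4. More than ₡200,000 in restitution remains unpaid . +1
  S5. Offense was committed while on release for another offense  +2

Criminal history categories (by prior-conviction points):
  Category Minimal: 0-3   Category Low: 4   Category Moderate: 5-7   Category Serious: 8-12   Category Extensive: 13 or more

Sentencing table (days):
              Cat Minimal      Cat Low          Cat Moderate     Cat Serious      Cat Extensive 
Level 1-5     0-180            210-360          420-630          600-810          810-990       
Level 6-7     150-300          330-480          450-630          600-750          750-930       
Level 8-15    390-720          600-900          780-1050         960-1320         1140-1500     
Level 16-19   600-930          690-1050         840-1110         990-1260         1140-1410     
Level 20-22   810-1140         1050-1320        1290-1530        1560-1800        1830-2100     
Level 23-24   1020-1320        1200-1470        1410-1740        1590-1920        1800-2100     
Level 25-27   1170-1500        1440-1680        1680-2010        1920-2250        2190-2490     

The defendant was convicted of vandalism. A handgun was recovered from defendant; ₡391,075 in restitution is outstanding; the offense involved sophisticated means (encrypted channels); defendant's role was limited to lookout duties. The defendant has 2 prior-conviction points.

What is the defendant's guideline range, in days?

1170-1500 days

Base offense level for vandalism: 24.
S1 applies: 24 − 1 = 23.
S2 applies (level before this adjustment is 23 ≥ 19, so +4): 23 + 4 = 27.
S3 applies (level before this adjustment is 27 ≥ 8, so +4): 27 + 4 = 31.
S4 applies: 31 + 1 = 32.
Level 32 exceeds the maximum of 27; capped at 27.
Final offense level: 27.
Criminal history: 2 prior points → Category Minimal (0-3).
Level 27 falls in the 25-27 band.
Grid: Level 25-27 × Category Minimal = 1170-1500 days.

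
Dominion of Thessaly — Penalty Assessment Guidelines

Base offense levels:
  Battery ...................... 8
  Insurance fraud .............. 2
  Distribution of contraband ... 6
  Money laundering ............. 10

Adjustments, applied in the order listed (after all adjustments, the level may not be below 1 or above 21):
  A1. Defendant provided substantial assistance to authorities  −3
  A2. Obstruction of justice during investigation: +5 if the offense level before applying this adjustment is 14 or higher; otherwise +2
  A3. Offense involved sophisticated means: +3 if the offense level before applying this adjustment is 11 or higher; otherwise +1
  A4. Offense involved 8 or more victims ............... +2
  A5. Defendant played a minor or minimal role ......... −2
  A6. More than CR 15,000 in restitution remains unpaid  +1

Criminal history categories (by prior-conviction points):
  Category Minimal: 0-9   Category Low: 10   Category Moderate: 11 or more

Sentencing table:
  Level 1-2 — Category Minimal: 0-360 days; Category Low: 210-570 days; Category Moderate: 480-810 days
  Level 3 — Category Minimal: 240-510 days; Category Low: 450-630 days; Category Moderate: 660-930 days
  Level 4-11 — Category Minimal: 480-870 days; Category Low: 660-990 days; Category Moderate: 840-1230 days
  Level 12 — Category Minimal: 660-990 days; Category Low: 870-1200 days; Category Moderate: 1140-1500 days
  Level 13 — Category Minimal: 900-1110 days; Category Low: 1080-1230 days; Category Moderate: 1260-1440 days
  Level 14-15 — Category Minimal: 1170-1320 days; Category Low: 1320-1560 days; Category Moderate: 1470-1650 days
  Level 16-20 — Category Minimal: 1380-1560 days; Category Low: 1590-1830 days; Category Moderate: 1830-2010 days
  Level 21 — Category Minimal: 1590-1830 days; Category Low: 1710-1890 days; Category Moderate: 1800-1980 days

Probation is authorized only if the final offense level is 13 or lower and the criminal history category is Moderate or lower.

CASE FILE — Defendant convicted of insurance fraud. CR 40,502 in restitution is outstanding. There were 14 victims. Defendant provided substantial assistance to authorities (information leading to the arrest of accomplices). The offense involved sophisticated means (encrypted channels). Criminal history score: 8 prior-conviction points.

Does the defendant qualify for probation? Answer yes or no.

Base offense level for insurance fraud: 2.
A1 applies: 2 − 3 = -1.
A3 applies (level before this adjustment is -1 < 11, so +1): -1 + 1 = 0.
A4 applies: 0 + 2 = 2.
A6 applies: 2 + 1 = 3.
Final offense level: 3.
Criminal history: 8 prior points → Category Minimal (0-9).
Level 3 falls in the 3 band.
Grid: Level 3 × Category Minimal = 240-510 days.
Probation check: level 3 ≤ 13 and category Minimal ≤ Moderate → eligible.

Yes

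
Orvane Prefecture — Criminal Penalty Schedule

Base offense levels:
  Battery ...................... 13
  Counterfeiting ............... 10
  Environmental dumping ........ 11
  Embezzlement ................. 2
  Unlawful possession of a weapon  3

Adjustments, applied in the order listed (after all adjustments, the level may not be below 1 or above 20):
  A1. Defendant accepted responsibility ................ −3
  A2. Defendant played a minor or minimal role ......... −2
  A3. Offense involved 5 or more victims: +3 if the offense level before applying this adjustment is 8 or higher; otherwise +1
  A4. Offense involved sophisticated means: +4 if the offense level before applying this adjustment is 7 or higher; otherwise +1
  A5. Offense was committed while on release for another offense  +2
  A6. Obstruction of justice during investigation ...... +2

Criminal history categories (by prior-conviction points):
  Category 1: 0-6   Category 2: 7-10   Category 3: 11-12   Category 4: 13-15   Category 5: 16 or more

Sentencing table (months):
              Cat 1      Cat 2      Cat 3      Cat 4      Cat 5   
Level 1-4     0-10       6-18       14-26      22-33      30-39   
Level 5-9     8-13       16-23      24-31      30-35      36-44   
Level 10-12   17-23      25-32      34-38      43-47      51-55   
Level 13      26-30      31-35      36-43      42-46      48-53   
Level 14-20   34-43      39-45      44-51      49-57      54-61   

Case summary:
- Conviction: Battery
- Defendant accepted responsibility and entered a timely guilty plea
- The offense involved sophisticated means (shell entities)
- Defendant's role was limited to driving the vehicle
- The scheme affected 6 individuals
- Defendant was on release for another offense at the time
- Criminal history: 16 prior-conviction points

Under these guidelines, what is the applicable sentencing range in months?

54-61 months

Base offense level for battery: 13.
A1 applies: 13 − 3 = 10.
A2 applies: 10 − 2 = 8.
A3 applies (level before this adjustment is 8 ≥ 8, so +3): 8 + 3 = 11.
A4 applies (level before this adjustment is 11 ≥ 7, so +4): 11 + 4 = 15.
A5 applies: 15 + 2 = 17.
Final offense level: 17.
Criminal history: 16 prior points → Category 5 (16+).
Level 17 falls in the 14-20 band.
Grid: Level 14-20 × Category 5 = 54-61 months.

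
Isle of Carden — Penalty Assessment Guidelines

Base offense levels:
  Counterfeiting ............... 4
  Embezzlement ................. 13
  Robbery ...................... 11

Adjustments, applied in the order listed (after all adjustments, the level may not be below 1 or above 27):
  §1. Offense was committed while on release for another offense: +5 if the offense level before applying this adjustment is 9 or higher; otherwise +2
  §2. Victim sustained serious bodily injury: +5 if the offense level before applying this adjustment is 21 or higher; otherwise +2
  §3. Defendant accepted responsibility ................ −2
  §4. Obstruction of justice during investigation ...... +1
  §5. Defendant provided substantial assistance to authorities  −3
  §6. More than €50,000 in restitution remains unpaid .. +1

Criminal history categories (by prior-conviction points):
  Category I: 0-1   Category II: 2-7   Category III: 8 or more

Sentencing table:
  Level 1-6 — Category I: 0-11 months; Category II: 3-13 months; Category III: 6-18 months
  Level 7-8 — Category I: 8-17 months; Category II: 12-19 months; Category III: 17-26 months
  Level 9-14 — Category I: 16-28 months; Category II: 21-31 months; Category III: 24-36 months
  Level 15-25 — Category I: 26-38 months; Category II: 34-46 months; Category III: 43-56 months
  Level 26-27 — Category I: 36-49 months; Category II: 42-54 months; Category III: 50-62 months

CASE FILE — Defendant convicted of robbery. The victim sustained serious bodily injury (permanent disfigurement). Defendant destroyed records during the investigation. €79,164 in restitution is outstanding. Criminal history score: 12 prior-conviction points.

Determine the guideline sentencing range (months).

Base offense level for robbery: 11.
§1 does not apply.
§2 applies (level before this adjustment is 11 < 21, so +2): 11 + 2 = 13.
§3 does not apply.
§4 applies: 13 + 1 = 14.
§6 applies: 14 + 1 = 15.
Final offense level: 15.
Criminal history: 12 prior points → Category III (8+).
Level 15 falls in the 15-25 band.
Grid: Level 15-25 × Category III = 43-56 months.

43-56 months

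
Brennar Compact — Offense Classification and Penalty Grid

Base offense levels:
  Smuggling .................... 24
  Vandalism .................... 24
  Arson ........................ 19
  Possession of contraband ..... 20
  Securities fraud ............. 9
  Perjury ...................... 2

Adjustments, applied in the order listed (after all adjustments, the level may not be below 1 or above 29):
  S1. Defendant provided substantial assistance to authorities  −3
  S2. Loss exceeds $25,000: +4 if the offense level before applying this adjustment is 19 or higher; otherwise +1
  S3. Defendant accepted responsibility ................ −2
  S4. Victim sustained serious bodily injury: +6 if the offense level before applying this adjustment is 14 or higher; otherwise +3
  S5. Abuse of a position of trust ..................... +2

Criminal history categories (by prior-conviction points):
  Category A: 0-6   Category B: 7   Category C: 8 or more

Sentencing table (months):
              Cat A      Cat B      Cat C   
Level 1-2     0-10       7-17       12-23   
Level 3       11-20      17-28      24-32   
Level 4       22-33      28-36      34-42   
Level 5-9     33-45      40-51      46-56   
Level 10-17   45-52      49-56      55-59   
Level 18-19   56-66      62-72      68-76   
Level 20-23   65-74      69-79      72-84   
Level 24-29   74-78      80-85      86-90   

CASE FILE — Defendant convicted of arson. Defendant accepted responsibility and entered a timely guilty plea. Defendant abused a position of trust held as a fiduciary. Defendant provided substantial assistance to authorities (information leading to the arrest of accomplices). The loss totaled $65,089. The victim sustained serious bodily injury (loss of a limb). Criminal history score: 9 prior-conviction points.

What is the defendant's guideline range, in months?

72-84 months

Base offense level for arson: 19.
S1 applies: 19 − 3 = 16.
S2 applies (level before this adjustment is 16 < 19, so +1): 16 + 1 = 17.
S3 applies: 17 − 2 = 15.
S4 applies (level before this adjustment is 15 ≥ 14, so +6): 15 + 6 = 21.
S5 applies: 21 + 2 = 23.
Final offense level: 23.
Criminal history: 9 prior points → Category C (8+).
Level 23 falls in the 20-23 band.
Grid: Level 20-23 × Category C = 72-84 months.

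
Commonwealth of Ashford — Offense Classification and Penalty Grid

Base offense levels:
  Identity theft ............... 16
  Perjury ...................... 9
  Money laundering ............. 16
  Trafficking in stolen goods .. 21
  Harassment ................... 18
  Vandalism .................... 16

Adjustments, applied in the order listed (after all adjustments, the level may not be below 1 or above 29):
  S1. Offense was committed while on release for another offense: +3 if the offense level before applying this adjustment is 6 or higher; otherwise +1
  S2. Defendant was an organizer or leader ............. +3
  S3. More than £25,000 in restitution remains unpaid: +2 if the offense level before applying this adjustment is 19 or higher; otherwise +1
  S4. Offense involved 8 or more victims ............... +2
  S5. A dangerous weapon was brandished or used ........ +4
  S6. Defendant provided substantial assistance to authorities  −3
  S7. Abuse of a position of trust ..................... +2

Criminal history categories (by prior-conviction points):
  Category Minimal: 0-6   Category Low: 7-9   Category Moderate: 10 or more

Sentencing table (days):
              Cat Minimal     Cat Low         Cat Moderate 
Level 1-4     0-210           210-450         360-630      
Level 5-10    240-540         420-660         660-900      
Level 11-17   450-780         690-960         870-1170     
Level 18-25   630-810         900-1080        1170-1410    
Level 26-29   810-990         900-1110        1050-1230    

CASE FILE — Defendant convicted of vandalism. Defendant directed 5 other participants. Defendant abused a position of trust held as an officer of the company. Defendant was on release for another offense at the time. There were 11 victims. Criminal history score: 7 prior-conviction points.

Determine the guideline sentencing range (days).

Base offense level for vandalism: 16.
S1 applies (level before this adjustment is 16 ≥ 6, so +3): 16 + 3 = 19.
S2 applies: 19 + 3 = 22.
S4 applies: 22 + 2 = 24.
S5 does not apply.
S7 applies: 24 + 2 = 26.
Final offense level: 26.
Criminal history: 7 prior points → Category Low (7-9).
Level 26 falls in the 26-29 band.
Grid: Level 26-29 × Category Low = 900-1110 days.

900-1110 days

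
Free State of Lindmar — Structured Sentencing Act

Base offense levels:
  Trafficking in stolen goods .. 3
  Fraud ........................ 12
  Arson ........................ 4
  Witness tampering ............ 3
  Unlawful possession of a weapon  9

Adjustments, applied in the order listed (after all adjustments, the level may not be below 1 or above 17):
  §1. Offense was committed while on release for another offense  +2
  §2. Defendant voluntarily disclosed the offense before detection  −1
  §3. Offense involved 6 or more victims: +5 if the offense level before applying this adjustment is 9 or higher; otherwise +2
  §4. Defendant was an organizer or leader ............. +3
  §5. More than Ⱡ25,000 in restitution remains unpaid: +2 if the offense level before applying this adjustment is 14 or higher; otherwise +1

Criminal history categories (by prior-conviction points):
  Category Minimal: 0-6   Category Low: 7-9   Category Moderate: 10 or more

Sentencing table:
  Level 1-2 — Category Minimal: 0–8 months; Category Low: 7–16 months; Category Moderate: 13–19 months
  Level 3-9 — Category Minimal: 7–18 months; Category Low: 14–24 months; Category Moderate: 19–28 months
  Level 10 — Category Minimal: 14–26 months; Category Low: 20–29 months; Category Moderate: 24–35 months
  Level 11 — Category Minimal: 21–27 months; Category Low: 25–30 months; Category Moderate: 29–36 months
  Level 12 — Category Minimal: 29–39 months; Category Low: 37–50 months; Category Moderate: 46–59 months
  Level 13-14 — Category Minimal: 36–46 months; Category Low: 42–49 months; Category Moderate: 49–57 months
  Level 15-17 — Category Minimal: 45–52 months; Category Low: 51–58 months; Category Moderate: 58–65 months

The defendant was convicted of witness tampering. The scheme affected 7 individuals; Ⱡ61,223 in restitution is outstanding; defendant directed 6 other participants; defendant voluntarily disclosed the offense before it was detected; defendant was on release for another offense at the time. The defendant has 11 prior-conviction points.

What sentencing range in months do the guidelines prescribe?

24-35 months

Base offense level for witness tampering: 3.
§1 applies: 3 + 2 = 5.
§2 applies: 5 − 1 = 4.
§3 applies (level before this adjustment is 4 < 9, so +2): 4 + 2 = 6.
§4 applies: 6 + 3 = 9.
§5 applies (level before this adjustment is 9 < 14, so +1): 9 + 1 = 10.
Final offense level: 10.
Criminal history: 11 prior points → Category Moderate (10+).
Level 10 falls in the 10 band.
Grid: Level 10 × Category Moderate = 24-35 months.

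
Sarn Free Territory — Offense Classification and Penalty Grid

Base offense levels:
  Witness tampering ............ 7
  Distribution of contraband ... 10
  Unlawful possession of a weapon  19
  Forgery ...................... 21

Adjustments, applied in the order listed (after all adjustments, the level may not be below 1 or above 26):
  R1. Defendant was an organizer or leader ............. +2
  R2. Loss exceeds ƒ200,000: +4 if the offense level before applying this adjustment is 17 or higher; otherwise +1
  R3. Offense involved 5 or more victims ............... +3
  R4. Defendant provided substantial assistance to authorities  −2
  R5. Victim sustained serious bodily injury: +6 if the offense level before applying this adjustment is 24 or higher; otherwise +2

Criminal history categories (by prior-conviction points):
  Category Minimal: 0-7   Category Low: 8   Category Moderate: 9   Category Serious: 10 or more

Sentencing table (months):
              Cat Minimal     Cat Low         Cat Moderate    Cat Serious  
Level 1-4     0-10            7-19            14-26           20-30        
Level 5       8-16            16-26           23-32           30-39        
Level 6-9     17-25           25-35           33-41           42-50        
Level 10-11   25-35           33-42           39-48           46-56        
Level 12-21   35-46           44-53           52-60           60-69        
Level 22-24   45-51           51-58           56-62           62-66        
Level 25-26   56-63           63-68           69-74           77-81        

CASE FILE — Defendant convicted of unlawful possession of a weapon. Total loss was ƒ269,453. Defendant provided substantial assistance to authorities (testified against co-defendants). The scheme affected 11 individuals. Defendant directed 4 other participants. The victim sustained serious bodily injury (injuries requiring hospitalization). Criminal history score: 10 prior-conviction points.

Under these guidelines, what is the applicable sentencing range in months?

Base offense level for unlawful possession of a weapon: 19.
R1 applies: 19 + 2 = 21.
R2 applies (level before this adjustment is 21 ≥ 17, so +4): 21 + 4 = 25.
R3 applies: 25 + 3 = 28.
R4 applies: 28 − 2 = 26.
R5 applies (level before this adjustment is 26 ≥ 24, so +6): 26 + 6 = 32.
Level 32 exceeds the maximum of 26; capped at 26.
Final offense level: 26.
Criminal history: 10 prior points → Category Serious (10+).
Level 26 falls in the 25-26 band.
Grid: Level 25-26 × Category Serious = 77-81 months.

77-81 months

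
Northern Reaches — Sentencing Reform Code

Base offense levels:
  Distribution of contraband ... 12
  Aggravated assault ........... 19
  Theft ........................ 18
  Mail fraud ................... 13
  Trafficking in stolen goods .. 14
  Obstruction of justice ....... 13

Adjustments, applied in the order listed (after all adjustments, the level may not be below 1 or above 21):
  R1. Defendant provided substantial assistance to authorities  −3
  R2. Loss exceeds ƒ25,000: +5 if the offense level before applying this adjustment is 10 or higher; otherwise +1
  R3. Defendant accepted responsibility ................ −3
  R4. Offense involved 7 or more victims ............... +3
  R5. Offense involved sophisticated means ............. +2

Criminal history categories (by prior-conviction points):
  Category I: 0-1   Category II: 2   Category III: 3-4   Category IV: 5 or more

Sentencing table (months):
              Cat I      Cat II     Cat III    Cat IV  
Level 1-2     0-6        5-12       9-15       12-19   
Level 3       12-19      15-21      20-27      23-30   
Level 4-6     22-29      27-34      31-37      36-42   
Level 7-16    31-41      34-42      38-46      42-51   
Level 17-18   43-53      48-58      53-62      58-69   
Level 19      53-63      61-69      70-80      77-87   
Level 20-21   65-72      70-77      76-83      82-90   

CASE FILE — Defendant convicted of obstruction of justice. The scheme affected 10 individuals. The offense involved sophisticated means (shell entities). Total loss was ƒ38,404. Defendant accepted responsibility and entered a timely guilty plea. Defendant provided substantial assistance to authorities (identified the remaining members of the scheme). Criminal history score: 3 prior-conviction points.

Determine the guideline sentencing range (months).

Base offense level for obstruction of justice: 13.
R1 applies: 13 − 3 = 10.
R2 applies (level before this adjustment is 10 ≥ 10, so +5): 10 + 5 = 15.
R3 applies: 15 − 3 = 12.
R4 applies: 12 + 3 = 15.
R5 applies: 15 + 2 = 17.
Final offense level: 17.
Criminal history: 3 prior points → Category III (3-4).
Level 17 falls in the 17-18 band.
Grid: Level 17-18 × Category III = 53-62 months.

53-62 months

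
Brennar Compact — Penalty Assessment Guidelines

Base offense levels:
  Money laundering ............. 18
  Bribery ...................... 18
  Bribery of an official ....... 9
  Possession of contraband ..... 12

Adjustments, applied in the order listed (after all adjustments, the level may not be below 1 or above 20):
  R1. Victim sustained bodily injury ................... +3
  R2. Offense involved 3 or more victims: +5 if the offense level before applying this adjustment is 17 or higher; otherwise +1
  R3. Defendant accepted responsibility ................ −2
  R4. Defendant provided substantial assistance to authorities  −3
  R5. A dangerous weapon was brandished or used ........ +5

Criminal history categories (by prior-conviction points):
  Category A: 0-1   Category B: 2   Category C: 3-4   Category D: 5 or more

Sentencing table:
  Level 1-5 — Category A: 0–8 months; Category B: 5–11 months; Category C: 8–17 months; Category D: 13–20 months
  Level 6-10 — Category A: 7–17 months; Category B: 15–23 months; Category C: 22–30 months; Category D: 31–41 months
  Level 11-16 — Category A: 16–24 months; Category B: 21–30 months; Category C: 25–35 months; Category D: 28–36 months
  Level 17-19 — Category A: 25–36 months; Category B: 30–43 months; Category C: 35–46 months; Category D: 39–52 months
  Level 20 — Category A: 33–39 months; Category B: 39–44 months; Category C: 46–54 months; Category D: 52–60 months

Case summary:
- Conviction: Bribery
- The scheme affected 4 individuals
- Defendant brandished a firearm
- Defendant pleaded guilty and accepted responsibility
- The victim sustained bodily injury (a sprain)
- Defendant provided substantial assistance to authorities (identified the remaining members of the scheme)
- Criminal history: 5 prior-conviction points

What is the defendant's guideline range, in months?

Base offense level for bribery: 18.
R1 applies: 18 + 3 = 21.
R2 applies (level before this adjustment is 21 ≥ 17, so +5): 21 + 5 = 26.
R3 applies: 26 − 2 = 24.
R4 applies: 24 − 3 = 21.
R5 applies: 21 + 5 = 26.
Level 26 exceeds the maximum of 20; capped at 20.
Final offense level: 20.
Criminal history: 5 prior points → Category D (5+).
Level 20 falls in the 20 band.
Grid: Level 20 × Category D = 52-60 months.

52-60 months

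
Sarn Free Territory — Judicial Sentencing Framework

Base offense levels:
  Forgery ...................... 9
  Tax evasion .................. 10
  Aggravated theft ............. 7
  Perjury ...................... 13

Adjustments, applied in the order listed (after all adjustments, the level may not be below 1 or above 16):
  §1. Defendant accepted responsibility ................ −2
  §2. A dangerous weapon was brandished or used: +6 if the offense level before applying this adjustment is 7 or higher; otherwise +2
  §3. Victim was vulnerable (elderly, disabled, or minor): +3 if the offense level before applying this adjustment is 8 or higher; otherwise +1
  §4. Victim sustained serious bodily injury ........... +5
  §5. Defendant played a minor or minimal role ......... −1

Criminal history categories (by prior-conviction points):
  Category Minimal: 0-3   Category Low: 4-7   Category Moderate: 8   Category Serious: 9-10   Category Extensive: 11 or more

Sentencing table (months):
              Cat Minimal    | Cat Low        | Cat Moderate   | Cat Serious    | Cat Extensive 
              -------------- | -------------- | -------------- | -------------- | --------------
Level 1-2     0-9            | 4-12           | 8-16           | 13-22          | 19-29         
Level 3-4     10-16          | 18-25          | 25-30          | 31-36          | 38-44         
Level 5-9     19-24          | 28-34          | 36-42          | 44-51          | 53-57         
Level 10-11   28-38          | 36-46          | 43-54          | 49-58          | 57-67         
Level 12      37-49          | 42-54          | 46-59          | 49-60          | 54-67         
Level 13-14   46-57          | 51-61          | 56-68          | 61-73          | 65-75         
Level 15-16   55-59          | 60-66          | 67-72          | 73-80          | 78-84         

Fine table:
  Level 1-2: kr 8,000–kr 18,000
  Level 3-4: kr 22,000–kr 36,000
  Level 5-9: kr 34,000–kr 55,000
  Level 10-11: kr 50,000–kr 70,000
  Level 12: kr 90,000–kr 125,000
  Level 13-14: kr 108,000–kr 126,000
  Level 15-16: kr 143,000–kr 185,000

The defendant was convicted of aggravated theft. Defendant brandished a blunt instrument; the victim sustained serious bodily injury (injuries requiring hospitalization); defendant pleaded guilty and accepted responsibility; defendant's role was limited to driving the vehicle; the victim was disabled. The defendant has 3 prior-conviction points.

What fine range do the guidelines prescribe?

Base offense level for aggravated theft: 7.
§1 applies: 7 − 2 = 5.
§2 applies (level before this adjustment is 5 < 7, so +2): 5 + 2 = 7.
§3 applies (level before this adjustment is 7 < 8, so +1): 7 + 1 = 8.
§4 applies: 8 + 5 = 13.
§5 applies: 13 − 1 = 12.
Final offense level: 12.
Level 12 falls in the 12 band.
Fine table: Level 12 → kr 90,000–kr 125,000.

kr 90,000–kr 125,000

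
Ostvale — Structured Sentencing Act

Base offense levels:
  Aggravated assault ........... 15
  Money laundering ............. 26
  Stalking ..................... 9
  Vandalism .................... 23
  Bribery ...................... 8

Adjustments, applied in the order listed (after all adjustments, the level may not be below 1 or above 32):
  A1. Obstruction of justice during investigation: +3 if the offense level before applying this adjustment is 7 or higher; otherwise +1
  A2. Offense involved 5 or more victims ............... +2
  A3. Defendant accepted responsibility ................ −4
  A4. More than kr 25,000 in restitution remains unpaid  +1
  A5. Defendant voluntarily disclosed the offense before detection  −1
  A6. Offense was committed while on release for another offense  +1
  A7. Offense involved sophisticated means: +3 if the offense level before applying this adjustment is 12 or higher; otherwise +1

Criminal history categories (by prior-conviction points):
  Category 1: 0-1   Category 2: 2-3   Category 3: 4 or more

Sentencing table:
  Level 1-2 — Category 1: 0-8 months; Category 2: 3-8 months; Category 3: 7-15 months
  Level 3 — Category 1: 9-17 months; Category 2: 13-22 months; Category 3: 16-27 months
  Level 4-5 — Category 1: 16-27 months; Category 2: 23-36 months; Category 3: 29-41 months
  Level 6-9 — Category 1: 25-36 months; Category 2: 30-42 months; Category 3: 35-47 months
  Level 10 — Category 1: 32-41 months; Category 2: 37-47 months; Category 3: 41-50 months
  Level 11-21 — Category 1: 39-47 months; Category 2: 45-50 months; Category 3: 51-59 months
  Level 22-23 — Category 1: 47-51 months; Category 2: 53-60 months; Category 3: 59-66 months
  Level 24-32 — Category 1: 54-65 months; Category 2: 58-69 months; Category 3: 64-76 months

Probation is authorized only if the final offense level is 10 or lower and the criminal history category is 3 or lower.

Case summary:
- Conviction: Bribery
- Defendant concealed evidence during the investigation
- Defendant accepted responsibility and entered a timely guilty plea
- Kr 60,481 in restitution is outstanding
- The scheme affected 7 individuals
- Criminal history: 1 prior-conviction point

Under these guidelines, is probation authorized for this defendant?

Base offense level for bribery: 8.
A1 applies (level before this adjustment is 8 ≥ 7, so +3): 8 + 3 = 11.
A2 applies: 11 + 2 = 13.
A3 applies: 13 − 4 = 9.
A4 applies: 9 + 1 = 10.
A5 does not apply.
A6 does not apply.
Final offense level: 10.
Criminal history: 1 prior point → Category 1 (0-1).
Level 10 falls in the 10 band.
Grid: Level 10 × Category 1 = 32-41 months.
Probation check: level 10 ≤ 10 and category 1 ≤ 3 → eligible.

Yes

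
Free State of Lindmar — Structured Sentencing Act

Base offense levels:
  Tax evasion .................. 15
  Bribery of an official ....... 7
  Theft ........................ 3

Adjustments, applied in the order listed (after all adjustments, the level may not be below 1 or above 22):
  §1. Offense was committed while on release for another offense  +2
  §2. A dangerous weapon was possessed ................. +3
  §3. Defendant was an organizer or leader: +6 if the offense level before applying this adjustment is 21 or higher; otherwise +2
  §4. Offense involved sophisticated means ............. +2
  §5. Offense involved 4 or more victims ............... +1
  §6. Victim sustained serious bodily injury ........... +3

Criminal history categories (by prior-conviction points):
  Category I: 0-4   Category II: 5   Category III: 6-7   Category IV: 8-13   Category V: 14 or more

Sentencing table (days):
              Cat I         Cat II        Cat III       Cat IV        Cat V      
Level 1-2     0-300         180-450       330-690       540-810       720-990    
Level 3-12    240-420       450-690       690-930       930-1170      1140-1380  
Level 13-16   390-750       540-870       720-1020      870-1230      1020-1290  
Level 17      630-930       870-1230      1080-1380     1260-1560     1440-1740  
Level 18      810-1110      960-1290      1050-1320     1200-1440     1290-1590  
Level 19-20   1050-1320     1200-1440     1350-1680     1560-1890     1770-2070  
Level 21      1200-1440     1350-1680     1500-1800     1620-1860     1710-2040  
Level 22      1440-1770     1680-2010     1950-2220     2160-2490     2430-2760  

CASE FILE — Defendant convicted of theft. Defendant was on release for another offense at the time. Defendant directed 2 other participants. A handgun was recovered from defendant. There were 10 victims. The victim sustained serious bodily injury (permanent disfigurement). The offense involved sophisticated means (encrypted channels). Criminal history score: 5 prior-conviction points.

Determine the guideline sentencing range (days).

540-870 days

Base offense level for theft: 3.
§1 applies: 3 + 2 = 5.
§2 applies: 5 + 3 = 8.
§3 applies (level before this adjustment is 8 < 21, so +2): 8 + 2 = 10.
§4 applies: 10 + 2 = 12.
§5 applies: 12 + 1 = 13.
§6 applies: 13 + 3 = 16.
Final offense level: 16.
Criminal history: 5 prior points → Category II (5).
Level 16 falls in the 13-16 band.
Grid: Level 13-16 × Category II = 540-870 days.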